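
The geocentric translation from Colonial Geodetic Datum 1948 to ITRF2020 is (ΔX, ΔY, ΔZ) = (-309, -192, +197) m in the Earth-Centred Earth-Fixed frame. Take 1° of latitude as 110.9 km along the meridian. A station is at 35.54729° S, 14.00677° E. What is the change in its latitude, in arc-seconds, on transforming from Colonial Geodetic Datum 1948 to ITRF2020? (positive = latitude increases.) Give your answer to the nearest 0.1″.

sin φ = -0.581375, cos φ = 0.813636, sin λ = 0.242037, cos λ = 0.970267.
North component: ΔN = −sin φ cos λ·ΔX − sin φ sin λ·ΔY + cos φ·ΔZ = −(-0.581375)(0.970267)(-309) − (-0.581375)(0.242037)(-192) + (0.813636)(197) = -41.03 m.
1° of latitude spans 110900 m, so Δφ = -41.03 / 110900 × 3600 = -1.332″.

Δφ = -1.3″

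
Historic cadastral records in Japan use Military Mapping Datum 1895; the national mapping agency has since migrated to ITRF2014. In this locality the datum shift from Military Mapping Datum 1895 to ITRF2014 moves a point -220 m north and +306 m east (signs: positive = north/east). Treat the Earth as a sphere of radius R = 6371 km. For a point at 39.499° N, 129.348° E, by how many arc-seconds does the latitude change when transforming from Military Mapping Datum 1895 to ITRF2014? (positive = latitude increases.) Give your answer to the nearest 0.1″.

On a sphere of radius R, 1 rad of latitude = R, so Δφ = ΔN / R = -220.0 / 6371000 = -3.4531e-05 rad = -7.123″.

Δφ = -7.1″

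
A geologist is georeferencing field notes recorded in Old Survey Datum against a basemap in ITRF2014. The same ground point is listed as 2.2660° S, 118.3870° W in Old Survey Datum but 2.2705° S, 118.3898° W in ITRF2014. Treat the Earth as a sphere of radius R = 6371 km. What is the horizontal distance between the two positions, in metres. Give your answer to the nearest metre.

589 m

Δφ = -2.2705° − -2.2660° = -0.0045°; Δλ = -118.3898° − -118.3870° = -0.0028°.
1° along a meridian = πR/180 = 111195 m.
ΔN = Δφ × 111195 = -500.4 m; ΔE = Δλ × 111195 × cos(-2.2660°) = -0.0028 × 111195 × 0.999218 = -311.1 m.
Distance = √(ΔE² + ΔN²) = √((-311.1)² + (-500.4)²) = 589.2 m.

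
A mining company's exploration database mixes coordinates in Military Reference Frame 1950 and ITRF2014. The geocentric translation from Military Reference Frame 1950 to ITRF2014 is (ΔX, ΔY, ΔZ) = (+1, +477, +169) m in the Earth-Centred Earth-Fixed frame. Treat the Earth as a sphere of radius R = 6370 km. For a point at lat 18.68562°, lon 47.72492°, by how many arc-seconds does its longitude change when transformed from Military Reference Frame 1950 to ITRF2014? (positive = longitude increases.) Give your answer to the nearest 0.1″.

sin φ = 0.320375, cos φ = 0.947291, sin λ = 0.739924, cos λ = 0.672691.
East component: ΔE = −sin λ·ΔX + cos λ·ΔY = −(0.739924)(1) + (0.672691)(477) = 320.13 m.
1° of latitude spans πR/180 = 111177 m; at latitude φ, 1° of longitude spans that × cos φ = 105317.4 m, so Δλ = 320.13 / 105317.4 × 3600 = 10.943″.

Δλ = 10.9″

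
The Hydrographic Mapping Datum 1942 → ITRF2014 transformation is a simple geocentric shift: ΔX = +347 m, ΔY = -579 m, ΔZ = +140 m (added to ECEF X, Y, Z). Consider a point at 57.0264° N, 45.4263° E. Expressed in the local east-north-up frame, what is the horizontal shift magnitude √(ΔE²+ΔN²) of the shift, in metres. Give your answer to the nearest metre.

At φ = 57.0264°, λ = 45.4263°: sin φ = 0.838921, cos φ = 0.544253, sin λ = 0.712348, cos λ = 0.701826.
ΔE = −sin λ·ΔX + cos λ·ΔY = −(0.712348)·(347) + (0.701826)·(-579) = -653.54 m.
ΔN = −sin φ cos λ·ΔX − sin φ sin λ·ΔY + cos φ·ΔZ = −(0.838921)(0.701826)(347) − (0.838921)(0.712348)(-579) + (0.544253)(140) = 217.90 m.
Horizontal magnitude = √(ΔE² + ΔN²) = √((-653.54)² + 217.90²) = 688.91 m.

689 m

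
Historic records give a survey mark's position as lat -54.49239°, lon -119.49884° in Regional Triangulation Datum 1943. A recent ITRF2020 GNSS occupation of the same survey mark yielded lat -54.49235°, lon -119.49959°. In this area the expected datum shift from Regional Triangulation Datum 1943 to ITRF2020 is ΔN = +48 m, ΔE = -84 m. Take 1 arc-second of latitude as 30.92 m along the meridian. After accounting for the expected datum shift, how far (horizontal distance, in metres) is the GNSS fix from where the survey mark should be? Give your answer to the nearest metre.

Observed coordinate differences: Δφ = +0.00004°, Δλ = -0.00075°.
Converting to metres (1° lat = 111312 m, cos φ = 0.580811): observed ΔN = 4.5 m, observed ΔE = -48.5 m.
Subtracting the expected shift leaves a residual of 4.5 − (48) = -43.5 m north and -48.5 − (-84) = 35.5 m east.
Residual distance = √((-43.5)² + 35.5²) = 56.2 m.

56 m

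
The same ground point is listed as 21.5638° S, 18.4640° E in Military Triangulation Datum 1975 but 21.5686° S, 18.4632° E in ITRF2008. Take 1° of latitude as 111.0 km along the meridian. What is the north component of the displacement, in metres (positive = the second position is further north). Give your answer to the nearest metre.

ΔN = -533 m

Δφ = -21.5686° − -21.5638° = -0.0048°; Δλ = 18.4632° − 18.4640° = -0.0008°.
ΔN = Δφ × 111000 = -532.8 m; ΔE = Δλ × 111000 × cos(-21.5638°) = -0.0008 × 111000 × 0.930009 = -82.6 m.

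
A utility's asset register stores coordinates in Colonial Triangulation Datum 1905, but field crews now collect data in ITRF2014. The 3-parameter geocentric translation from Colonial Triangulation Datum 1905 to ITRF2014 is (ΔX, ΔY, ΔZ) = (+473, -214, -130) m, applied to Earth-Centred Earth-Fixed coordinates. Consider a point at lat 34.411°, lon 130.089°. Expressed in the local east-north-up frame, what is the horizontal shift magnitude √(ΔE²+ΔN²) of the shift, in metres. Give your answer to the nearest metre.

274 m

At φ = 34.411°, λ = 130.089°: sin φ = 0.565125, cos φ = 0.825005, sin λ = 0.765045, cos λ = -0.643977.
ΔE = −sin λ·ΔX + cos λ·ΔY = −(0.765045)·(473) + (-0.643977)·(-214) = -224.06 m.
ΔN = −sin φ cos λ·ΔX − sin φ sin λ·ΔY + cos φ·ΔZ = −(0.565125)(-0.643977)(473) − (0.565125)(0.765045)(-214) + (0.825005)(-130) = 157.41 m.
Horizontal magnitude = √(ΔE² + ΔN²) = √((-224.06)² + 157.41²) = 273.82 m.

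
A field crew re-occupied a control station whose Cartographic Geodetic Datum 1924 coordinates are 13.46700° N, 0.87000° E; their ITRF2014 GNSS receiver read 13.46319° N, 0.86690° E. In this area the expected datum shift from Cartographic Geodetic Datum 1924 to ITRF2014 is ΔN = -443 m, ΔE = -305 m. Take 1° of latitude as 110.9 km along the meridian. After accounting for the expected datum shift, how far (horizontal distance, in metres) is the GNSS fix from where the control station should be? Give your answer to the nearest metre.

Observed coordinate differences: Δφ = -0.00381°, Δλ = -0.00310°.
Converting to metres (1° lat = 110900 m, cos φ = 0.972504): observed ΔN = -422.5 m, observed ΔE = -334.3 m.
Subtracting the expected shift leaves a residual of -422.5 − (-443) = 20.5 m north and -334.3 − (-305) = -29.3 m east.
Residual distance = √(20.5² + (-29.3)²) = 35.8 m.

36 m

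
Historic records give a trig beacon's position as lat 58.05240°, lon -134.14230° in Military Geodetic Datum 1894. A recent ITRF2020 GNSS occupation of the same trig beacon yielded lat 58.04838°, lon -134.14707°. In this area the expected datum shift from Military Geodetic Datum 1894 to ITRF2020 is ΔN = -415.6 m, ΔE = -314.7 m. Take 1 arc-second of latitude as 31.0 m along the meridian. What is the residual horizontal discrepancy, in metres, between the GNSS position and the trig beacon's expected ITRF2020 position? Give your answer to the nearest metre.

47 m

Observed coordinate differences: Δφ = -0.00402°, Δλ = -0.00477°.
Converting to metres (1° lat = 111600 m, cos φ = 0.529143): observed ΔN = -448.6 m, observed ΔE = -281.7 m.
Subtracting the expected shift leaves a residual of -448.6 − (-415.6) = -33.0 m north and -281.7 − (-314.7) = 33.0 m east.
Residual distance = √((-33.0)² + 33.0²) = 46.7 m.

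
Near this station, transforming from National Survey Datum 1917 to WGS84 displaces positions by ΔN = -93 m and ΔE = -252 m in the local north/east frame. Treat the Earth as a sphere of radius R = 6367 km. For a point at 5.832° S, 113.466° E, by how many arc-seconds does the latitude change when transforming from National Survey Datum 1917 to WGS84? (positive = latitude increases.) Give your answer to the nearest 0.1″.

On a sphere of radius R, 1 rad of latitude = R, so Δφ = ΔN / R = -93.0 / 6367000 = -1.4607e-05 rad = -3.013″.

Δφ = -3.0″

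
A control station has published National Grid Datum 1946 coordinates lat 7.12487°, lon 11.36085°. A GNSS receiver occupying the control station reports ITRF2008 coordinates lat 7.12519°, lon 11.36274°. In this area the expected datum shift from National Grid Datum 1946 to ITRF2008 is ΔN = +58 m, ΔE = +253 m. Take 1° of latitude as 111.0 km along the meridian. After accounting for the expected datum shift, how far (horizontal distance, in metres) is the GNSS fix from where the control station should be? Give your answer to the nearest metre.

Observed coordinate differences: Δφ = +0.00032°, Δλ = +0.00189°.
Converting to metres (1° lat = 111000 m, cos φ = 0.992278): observed ΔN = 35.5 m, observed ΔE = 208.2 m.
Subtracting the expected shift leaves a residual of 35.5 − (58) = -22.5 m north and 208.2 − (253) = -44.8 m east.
Residual distance = √((-22.5)² + (-44.8)²) = 50.2 m.

50 m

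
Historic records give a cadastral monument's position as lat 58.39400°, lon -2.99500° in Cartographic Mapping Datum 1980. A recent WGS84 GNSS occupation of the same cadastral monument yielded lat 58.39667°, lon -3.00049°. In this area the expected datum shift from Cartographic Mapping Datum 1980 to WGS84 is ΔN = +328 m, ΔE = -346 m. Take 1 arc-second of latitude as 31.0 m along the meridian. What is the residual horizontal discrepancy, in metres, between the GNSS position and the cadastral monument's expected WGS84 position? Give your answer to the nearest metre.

39 m

Observed coordinate differences: Δφ = +0.00267°, Δλ = -0.00549°.
Converting to metres (1° lat = 111600 m, cos φ = 0.524075): observed ΔN = 298.0 m, observed ΔE = -321.1 m.
Subtracting the expected shift leaves a residual of 298.0 − (328) = -30.0 m north and -321.1 − (-346) = 24.9 m east.
Residual distance = √((-30.0)² + 24.9²) = 39.0 m.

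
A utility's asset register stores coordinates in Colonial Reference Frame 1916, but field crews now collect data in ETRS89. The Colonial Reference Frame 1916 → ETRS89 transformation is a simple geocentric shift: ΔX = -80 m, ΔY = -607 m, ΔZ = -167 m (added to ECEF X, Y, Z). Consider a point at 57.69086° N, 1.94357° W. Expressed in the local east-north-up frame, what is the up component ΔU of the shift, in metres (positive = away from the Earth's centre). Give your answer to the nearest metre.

The local up (radial) axis is (cos φ cos λ, cos φ sin λ, sin φ), giving ΔU = -42.734 + 11.003 − 141.144 = -172.88 m.

ΔU = -173 m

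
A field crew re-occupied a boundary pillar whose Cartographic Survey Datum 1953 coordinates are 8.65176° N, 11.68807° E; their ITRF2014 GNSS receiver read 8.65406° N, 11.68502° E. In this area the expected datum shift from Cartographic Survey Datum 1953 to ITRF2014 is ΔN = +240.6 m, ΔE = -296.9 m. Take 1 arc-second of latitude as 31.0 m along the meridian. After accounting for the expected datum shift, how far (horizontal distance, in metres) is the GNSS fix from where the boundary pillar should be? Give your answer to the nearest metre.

43 m

Observed coordinate differences: Δφ = +0.00230°, Δλ = -0.00305°.
Converting to metres (1° lat = 111600 m, cos φ = 0.988621): observed ΔN = 256.7 m, observed ΔE = -336.5 m.
Subtracting the expected shift leaves a residual of 256.7 − (240.6) = 16.1 m north and -336.5 − (-296.9) = -39.6 m east.
Residual distance = √(16.1² + (-39.6)²) = 42.7 m.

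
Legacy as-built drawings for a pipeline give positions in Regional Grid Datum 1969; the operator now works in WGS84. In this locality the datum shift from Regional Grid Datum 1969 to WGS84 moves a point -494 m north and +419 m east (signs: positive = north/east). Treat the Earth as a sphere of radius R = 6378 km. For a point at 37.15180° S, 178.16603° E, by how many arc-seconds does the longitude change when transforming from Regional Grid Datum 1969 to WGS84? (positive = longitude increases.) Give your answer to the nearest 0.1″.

At latitude -37.15180°, cos φ = 0.797038.
One radian of longitude at latitude φ spans R cos φ, so Δλ = ΔE / (R cos φ) = 419.0 / (6378000 × 0.797038) = 8.2423e-05 rad = 17.001″.

Δλ = 17.0″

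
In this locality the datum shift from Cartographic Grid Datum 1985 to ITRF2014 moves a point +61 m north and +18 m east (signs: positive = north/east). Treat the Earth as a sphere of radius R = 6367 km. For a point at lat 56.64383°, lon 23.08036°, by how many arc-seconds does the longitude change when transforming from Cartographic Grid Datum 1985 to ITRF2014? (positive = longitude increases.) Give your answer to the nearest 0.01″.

Δλ = 1.06″

At latitude 56.64383°, cos φ = 0.549842.
One radian of longitude at latitude φ spans R cos φ, so Δλ = ΔE / (R cos φ) = 18.0 / (6367000 × 0.549842) = 5.1416e-06 rad = 1.061″.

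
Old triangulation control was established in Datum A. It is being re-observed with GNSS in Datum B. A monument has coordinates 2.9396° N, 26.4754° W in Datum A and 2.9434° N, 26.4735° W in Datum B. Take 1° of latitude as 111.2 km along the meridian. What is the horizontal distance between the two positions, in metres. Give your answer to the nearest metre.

Δφ = 2.9434° − 2.9396° = +0.0038°; Δλ = -26.4735° − -26.4754° = +0.0019°.
ΔN = Δφ × 111200 = 422.6 m; ΔE = Δλ × 111200 × cos(2.9396°) = +0.0019 × 111200 × 0.998684 = 211.0 m.
Distance = √(ΔE² + ΔN²) = √(211.0² + 422.6²) = 472.3 m.

472 m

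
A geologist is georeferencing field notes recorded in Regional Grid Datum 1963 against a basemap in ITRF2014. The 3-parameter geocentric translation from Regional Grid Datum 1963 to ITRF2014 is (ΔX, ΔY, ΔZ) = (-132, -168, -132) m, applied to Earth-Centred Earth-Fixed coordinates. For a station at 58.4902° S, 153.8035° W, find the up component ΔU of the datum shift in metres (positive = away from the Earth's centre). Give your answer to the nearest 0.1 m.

ΔU = 213.2 m

The local up (radial) axis is (cos φ cos λ, cos φ sin λ, sin φ), giving ΔU = 61.903 + 38.761 + 112.537 = 213.20 m.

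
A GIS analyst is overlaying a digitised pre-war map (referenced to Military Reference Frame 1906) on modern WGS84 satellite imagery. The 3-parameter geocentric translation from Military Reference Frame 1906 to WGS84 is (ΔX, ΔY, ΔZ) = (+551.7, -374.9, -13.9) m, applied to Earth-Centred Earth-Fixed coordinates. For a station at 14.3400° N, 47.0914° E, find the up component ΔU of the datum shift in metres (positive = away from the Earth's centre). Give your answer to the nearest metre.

ΔU = 94 m

The local up (radial) axis is (cos φ cos λ, cos φ sin λ, sin φ), giving ΔU = 363.911 − 266.037 − 3.443 = 94.43 m.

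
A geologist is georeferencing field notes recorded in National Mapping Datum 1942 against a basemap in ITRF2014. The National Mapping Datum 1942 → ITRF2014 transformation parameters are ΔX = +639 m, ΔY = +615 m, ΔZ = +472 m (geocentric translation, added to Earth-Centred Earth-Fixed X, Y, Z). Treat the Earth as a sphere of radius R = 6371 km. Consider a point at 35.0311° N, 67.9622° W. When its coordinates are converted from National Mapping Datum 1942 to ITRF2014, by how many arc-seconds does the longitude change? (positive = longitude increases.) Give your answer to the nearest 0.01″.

sin φ = 0.574021, cos φ = 0.818841, sin λ = -0.926937, cos λ = 0.375218.
East component: ΔE = −sin λ·ΔX + cos λ·ΔY = −(-0.926937)(639) + (0.375218)(615) = 823.07 m.
1° of latitude spans πR/180 = 111195 m; at latitude φ, 1° of longitude spans that × cos φ = 91050.9 m, so Δλ = 823.07 / 91050.9 × 3600 = 32.543″.

Δλ = 32.54″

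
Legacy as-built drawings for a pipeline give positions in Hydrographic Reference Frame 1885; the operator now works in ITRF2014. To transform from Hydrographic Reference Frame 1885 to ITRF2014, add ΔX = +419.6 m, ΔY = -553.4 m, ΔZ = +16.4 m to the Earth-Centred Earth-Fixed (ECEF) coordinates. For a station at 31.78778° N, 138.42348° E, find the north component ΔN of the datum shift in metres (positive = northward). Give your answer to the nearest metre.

At φ = 31.78778°, λ = 138.42348°: sin φ = 0.526775, cos φ = 0.850005, sin λ = 0.663620, cos λ = -0.748070.
ΔN = −sin φ cos λ·ΔX − sin φ sin λ·ΔY + cos φ·ΔZ = −(0.526775)(-0.748070)(419.6) − (0.526775)(0.663620)(-553.4) + (0.850005)(16.4) = 372.75 m.

ΔN = 373 m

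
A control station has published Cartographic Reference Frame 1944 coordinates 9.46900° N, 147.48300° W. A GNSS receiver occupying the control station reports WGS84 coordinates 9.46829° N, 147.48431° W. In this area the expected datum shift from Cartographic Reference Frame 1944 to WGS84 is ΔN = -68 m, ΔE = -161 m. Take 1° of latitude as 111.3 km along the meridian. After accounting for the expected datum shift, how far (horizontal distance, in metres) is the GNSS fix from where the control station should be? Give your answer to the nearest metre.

20 m

Observed coordinate differences: Δφ = -0.00071°, Δλ = -0.00131°.
Converting to metres (1° lat = 111300 m, cos φ = 0.986375): observed ΔN = -79.0 m, observed ΔE = -143.8 m.
Subtracting the expected shift leaves a residual of -79.0 − (-68) = -11.0 m north and -143.8 − (-161) = 17.2 m east.
Residual distance = √((-11.0)² + 17.2²) = 20.4 m.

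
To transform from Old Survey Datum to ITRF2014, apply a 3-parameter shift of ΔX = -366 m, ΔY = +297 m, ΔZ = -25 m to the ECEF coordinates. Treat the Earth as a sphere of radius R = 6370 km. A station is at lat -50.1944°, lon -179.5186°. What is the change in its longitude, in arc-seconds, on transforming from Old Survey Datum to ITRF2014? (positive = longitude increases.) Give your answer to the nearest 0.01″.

sin φ = -0.768221, cos φ = 0.640185, sin λ = -0.008402, cos λ = -0.999965.
East component: ΔE = −sin λ·ΔX + cos λ·ΔY = −(-0.008402)(-366) + (-0.999965)(297) = -300.06 m.
1° of latitude spans πR/180 = 111177 m; at latitude φ, 1° of longitude spans that × cos φ = 71174.1 m, so Δλ = -300.06 / 71174.1 × 3600 = -15.177″.

Δλ = -15.18″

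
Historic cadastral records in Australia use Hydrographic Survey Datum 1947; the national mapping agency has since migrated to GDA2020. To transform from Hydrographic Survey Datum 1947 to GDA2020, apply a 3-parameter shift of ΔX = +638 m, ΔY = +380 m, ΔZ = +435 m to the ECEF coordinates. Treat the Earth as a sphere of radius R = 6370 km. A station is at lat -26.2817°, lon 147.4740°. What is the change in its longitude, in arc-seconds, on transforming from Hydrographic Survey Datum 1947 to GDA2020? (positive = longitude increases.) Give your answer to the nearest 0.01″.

sin φ = -0.442785, cos φ = 0.896628, sin λ = 0.537682, cos λ = -0.843148.
East component: ΔE = −sin λ·ΔX + cos λ·ΔY = −(0.537682)(638) + (-0.843148)(380) = -663.44 m.
1° of latitude spans πR/180 = 111177 m; at latitude φ, 1° of longitude spans that × cos φ = 99684.8 m, so Δλ = -663.44 / 99684.8 × 3600 = -23.959″.

Δλ = -23.96″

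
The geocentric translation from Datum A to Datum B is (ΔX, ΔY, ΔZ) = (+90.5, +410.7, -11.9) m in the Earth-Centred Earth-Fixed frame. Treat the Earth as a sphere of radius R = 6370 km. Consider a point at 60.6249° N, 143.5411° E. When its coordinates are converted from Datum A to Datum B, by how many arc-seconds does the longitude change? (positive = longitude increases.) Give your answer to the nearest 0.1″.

Δλ = -25.4″

sin φ = 0.871427, cos φ = 0.490525, sin λ = 0.594246, cos λ = -0.804283.
East component: ΔE = −sin λ·ΔX + cos λ·ΔY = −(0.594246)(90.5) + (-0.804283)(410.7) = -384.10 m.
1° of latitude spans πR/180 = 111177 m; at latitude φ, 1° of longitude spans that × cos φ = 54535.3 m, so Δλ = -384.10 / 54535.3 × 3600 = -25.355″.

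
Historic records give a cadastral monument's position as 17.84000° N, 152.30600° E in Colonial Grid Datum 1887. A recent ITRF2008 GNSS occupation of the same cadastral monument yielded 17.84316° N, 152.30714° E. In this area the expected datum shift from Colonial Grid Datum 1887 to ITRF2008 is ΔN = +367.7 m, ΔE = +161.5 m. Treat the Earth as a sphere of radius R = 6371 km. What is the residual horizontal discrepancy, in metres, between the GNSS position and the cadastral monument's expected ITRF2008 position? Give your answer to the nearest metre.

Observed coordinate differences: Δφ = +0.00316°, Δλ = +0.00114°.
Converting to metres (1° lat = 111195 m, cos φ = 0.951916): observed ΔN = 351.4 m, observed ΔE = 120.7 m.
Subtracting the expected shift leaves a residual of 351.4 − (367.7) = -16.3 m north and 120.7 − (161.5) = -40.8 m east.
Residual distance = √((-16.3)² + (-40.8)²) = 44.0 m.

44 m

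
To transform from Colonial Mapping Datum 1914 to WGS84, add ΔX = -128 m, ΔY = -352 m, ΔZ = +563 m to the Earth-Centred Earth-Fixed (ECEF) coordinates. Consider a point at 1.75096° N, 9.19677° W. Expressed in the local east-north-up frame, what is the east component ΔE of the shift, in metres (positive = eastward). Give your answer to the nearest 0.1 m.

ΔE = -367.9 m

The local east axis at (φ, λ) is (−sin λ, cos λ, 0), so ΔE = −sin(-9.19677°)·(-128) + cos(-9.19677°)·(-352) = -367.93 m.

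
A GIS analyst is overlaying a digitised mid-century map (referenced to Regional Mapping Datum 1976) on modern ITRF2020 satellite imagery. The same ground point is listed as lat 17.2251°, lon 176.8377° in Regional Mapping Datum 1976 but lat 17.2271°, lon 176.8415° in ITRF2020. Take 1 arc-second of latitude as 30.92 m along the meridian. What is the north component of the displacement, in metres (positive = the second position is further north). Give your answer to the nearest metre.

Δφ = 17.2271° − 17.2251° = +0.0020°; Δλ = 176.8415° − 176.8377° = +0.0038°.
1° of latitude = 3600 × 30.92 = 111312 m.
ΔN = Δφ × 111312 = 222.6 m; ΔE = Δλ × 111312 × cos(17.2251°) = +0.0038 × 111312 × 0.955149 = 404.0 m.

ΔN = 223 m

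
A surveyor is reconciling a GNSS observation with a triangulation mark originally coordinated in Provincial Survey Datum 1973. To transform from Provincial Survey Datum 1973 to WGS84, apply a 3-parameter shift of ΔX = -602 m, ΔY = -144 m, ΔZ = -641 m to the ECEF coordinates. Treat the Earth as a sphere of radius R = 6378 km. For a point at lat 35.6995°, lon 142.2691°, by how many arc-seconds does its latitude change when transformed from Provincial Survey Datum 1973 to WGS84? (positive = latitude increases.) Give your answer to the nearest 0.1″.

Δφ = -24.2″

sin φ = 0.583534, cos φ = 0.812089, sin λ = 0.611954, cos λ = -0.790894.
North component: ΔN = −sin φ cos λ·ΔX − sin φ sin λ·ΔY + cos φ·ΔZ = −(0.583534)(-0.790894)(-602) − (0.583534)(0.611954)(-144) + (0.812089)(-641) = -746.96 m.
1° of latitude spans πR/180 = 111317 m, so Δφ = -746.96 / 111317 × 3600 = -24.157″.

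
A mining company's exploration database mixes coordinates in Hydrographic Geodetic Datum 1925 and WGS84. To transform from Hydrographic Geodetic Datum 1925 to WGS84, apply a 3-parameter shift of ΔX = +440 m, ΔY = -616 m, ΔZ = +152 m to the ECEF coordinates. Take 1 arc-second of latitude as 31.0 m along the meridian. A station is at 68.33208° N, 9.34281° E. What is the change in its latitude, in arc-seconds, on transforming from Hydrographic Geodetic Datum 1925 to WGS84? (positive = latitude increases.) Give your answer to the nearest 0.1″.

sin φ = 0.929339, cos φ = 0.369226, sin λ = 0.162341, cos λ = 0.986735.
North component: ΔN = −sin φ cos λ·ΔX − sin φ sin λ·ΔY + cos φ·ΔZ = −(0.929339)(0.986735)(440) − (0.929339)(0.162341)(-616) + (0.369226)(152) = -254.43 m.
1° of latitude spans 3600 × 31.00 = 111600 m, so Δφ = -254.43 / 111600 × 3600 = -8.207″.

Δφ = -8.2″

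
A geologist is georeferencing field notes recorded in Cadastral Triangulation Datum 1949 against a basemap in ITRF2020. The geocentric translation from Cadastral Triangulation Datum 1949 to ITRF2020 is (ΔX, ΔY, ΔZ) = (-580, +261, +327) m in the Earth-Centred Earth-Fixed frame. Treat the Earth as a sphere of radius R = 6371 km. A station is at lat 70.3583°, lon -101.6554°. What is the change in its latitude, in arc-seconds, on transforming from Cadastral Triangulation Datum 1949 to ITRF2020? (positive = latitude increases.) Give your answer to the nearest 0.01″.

Δφ = 7.78″

sin φ = 0.941813, cos φ = 0.336137, sin λ = -0.979380, cos λ = -0.202025.
North component: ΔN = −sin φ cos λ·ΔX − sin φ sin λ·ΔY + cos φ·ΔZ = −(0.941813)(-0.202025)(-580) − (0.941813)(-0.979380)(261) + (0.336137)(327) = 240.30 m.
1° of latitude spans πR/180 = 111195 m, so Δφ = 240.30 / 111195 × 3600 = 7.780″.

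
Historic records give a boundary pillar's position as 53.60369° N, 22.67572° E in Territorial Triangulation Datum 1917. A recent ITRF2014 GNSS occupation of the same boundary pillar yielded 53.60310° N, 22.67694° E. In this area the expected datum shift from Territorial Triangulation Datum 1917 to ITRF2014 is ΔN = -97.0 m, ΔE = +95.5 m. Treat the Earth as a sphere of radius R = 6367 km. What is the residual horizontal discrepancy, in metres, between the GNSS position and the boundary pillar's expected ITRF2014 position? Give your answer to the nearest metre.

35 m

Observed coordinate differences: Δφ = -0.00059°, Δλ = +0.00122°.
Converting to metres (1° lat = 111125 m, cos φ = 0.593367): observed ΔN = -65.6 m, observed ΔE = 80.4 m.
Subtracting the expected shift leaves a residual of -65.6 − (-97.0) = 31.4 m north and 80.4 − (95.5) = -15.1 m east.
Residual distance = √(31.4² + (-15.1)²) = 34.9 m.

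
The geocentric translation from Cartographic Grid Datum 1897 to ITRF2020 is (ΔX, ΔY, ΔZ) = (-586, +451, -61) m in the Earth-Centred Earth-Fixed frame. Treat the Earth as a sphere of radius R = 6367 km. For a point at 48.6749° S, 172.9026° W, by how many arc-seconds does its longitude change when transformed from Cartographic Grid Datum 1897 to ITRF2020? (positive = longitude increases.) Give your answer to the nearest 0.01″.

sin φ = -0.750975, cos φ = 0.660331, sin λ = -0.123556, cos λ = -0.992338.
East component: ΔE = −sin λ·ΔX + cos λ·ΔY = −(-0.123556)(-586) + (-0.992338)(451) = -519.95 m.
1° of latitude spans πR/180 = 111125 m; at latitude φ, 1° of longitude spans that × cos φ = 73379.3 m, so Δλ = -519.95 / 73379.3 × 3600 = -25.509″.

Δλ = -25.51″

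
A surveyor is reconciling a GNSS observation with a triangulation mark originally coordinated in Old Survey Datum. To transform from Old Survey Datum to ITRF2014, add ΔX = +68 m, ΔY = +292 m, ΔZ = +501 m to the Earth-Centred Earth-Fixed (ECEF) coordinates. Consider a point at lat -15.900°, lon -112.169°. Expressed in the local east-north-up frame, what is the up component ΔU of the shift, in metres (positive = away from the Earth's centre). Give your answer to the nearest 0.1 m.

ΔU = -422.0 m

At φ = -15.900°, λ = -112.169°: sin φ = -0.273959, cos φ = 0.961741, sin λ = -0.926075, cos λ = -0.377340.
ΔU = cos φ cos λ·ΔX + cos φ sin λ·ΔY + sin φ·ΔZ = (0.961741)(-0.377340)(68) + (0.961741)(-0.926075)(292) + (-0.273959)(501) = -422.00 m.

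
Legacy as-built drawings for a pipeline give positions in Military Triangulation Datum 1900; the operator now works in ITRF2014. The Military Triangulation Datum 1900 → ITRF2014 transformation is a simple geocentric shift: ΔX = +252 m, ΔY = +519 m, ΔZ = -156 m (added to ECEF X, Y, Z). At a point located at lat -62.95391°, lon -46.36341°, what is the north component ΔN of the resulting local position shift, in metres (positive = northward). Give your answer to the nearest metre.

The local north axis is (−sin φ cos λ, −sin φ sin λ, cos φ), giving ΔN = 154.883 − 334.540 − 70.934 = -250.59 m.

ΔN = -251 m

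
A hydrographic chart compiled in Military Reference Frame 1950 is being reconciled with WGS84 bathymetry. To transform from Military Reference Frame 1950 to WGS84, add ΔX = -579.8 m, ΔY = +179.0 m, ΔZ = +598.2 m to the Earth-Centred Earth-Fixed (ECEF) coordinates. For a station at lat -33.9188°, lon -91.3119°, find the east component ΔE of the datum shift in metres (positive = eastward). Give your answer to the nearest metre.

ΔE = -584 m

At φ = -33.9188°, λ = -91.3119°: sin φ = -0.558017, cos φ = 0.829829, sin λ = -0.999738, cos λ = -0.022895.
ΔE = −sin λ·ΔX + cos λ·ΔY = −(-0.999738)·(-579.8) + (-0.022895)·(179.0) = -583.75 m.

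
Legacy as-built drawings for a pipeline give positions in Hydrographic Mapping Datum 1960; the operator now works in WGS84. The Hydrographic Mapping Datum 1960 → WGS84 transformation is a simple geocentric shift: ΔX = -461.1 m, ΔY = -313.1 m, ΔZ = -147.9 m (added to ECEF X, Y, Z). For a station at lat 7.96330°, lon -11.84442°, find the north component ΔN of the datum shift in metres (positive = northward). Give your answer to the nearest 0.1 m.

ΔN = -92.9 m

The local north axis is (−sin φ cos λ, −sin φ sin λ, cos φ), giving ΔN = 62.520 − 8.903 − 146.474 = -92.86 m.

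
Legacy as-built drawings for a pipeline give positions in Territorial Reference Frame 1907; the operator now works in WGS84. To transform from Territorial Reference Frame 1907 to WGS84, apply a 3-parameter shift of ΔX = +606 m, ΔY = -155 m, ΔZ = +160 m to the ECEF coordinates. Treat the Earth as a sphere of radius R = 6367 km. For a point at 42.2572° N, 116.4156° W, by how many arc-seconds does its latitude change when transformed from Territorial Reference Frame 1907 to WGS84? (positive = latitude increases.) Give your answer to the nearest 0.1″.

Δφ = 6.7″

sin φ = 0.672460, cos φ = 0.740134, sin λ = -0.895591, cos λ = -0.444879.
North component: ΔN = −sin φ cos λ·ΔX − sin φ sin λ·ΔY + cos φ·ΔZ = −(0.672460)(-0.444879)(606) − (0.672460)(-0.895591)(-155) + (0.740134)(160) = 206.37 m.
1° of latitude spans πR/180 = 111125 m, so Δφ = 206.37 / 111125 × 3600 = 6.685″.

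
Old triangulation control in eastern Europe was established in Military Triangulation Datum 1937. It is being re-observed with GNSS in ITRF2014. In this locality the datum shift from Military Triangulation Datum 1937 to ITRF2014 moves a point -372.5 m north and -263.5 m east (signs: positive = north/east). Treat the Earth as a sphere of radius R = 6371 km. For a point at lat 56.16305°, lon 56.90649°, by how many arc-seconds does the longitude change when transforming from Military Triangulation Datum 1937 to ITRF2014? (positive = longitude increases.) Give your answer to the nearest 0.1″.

Δλ = -15.3″

At latitude 56.16305°, cos φ = 0.556831.
One radian of longitude at latitude φ spans R cos φ, so Δλ = ΔE / (R cos φ) = -263.5 / (6371000 × 0.556831) = -7.4276e-05 rad = -15.321″.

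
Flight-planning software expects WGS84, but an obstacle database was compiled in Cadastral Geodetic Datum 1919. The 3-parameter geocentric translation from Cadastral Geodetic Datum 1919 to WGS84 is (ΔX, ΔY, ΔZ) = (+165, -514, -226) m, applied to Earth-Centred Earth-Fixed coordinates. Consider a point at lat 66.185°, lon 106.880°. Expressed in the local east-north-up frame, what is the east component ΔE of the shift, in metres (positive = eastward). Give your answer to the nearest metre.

ΔE = -9 m

The local east axis at (φ, λ) is (−sin λ, cos λ, 0), so ΔE = −sin(106.880°)·165 + cos(106.880°)·(-514) = -8.64 m.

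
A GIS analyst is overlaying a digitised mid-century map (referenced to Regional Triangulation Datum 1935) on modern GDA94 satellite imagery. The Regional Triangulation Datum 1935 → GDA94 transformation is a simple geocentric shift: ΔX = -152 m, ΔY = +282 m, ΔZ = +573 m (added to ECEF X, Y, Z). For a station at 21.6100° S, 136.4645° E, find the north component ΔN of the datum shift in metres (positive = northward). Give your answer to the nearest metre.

The local north axis is (−sin φ cos λ, −sin φ sin λ, cos φ), giving ΔN = 40.582 + 71.537 + 532.725 = 644.84 m.

ΔN = 645 m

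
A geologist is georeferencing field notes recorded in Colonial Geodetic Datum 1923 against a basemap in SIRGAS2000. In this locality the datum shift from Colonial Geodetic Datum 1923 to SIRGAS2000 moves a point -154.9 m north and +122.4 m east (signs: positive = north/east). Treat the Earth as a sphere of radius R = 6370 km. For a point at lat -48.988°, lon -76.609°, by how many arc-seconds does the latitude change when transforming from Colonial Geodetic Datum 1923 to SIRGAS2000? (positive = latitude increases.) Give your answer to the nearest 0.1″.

Δφ = -5.0″

On a sphere of radius R, 1 rad of latitude = R, so Δφ = ΔN / R = -154.9 / 6370000 = -2.4317e-05 rad = -5.016″.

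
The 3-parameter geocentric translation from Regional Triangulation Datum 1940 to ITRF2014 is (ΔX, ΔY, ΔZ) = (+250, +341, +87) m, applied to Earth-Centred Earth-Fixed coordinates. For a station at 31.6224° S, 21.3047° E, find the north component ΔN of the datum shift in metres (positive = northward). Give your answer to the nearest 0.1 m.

ΔN = 261.2 m

At φ = -31.6224°, λ = 21.3047°: sin φ = -0.524319, cos φ = 0.851522, sin λ = 0.363328, cos λ = 0.931661.
ΔN = −sin φ cos λ·ΔX − sin φ sin λ·ΔY + cos φ·ΔZ = −(-0.524319)(0.931661)(250) − (-0.524319)(0.363328)(341) + (0.851522)(87) = 261.16 m.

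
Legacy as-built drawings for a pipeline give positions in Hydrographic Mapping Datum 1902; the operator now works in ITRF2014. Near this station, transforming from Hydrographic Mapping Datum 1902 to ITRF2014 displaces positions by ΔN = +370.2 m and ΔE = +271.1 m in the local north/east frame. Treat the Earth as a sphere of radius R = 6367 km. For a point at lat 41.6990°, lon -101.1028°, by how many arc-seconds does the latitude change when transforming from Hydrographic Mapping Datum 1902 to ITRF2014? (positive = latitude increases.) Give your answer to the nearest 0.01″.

Δφ = 11.99″

On a sphere of radius R, 1 rad of latitude = R, so Δφ = ΔN / R = 370.2 / 6367000 = 5.8144e-05 rad = 11.993″.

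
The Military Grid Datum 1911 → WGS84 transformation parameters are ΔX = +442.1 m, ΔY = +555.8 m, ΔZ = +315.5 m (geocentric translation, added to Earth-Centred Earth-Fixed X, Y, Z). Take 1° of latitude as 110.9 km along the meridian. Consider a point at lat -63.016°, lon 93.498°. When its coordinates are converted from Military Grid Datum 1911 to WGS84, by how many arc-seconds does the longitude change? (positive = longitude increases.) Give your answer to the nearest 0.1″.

Δλ = -34.0″

sin φ = -0.891133, cos φ = 0.453742, sin λ = 0.998137, cos λ = -0.061014.
East component: ΔE = −sin λ·ΔX + cos λ·ΔY = −(0.998137)(442.1) + (-0.061014)(555.8) = -475.19 m.
1° of latitude spans 110900 m; at latitude φ, 1° of longitude spans that × cos φ = 50320.0 m, so Δλ = -475.19 / 50320.0 × 3600 = -33.996″.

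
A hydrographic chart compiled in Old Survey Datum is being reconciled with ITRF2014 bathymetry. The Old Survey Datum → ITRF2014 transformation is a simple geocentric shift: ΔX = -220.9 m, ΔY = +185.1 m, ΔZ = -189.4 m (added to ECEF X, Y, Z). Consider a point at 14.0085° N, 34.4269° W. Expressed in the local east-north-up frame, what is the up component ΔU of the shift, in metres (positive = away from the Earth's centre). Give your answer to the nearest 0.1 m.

The local up (radial) axis is (cos φ cos λ, cos φ sin λ, sin φ), giving ΔU = -176.790 − 101.535 − 45.847 = -324.17 m.

ΔU = -324.2 m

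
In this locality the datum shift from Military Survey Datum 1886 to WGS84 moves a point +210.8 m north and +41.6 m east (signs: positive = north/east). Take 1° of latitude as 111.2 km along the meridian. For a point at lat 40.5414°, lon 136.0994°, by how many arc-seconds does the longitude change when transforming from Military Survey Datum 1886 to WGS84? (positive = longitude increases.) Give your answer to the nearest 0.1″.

Δλ = 1.8″

At latitude 40.5414°, cos φ = 0.759936.
1° of longitude at this latitude = 111.2 × cos φ = 84.50 km, so Δλ = 41.6 / 84504.9 = 0.0004923° = 1.772″.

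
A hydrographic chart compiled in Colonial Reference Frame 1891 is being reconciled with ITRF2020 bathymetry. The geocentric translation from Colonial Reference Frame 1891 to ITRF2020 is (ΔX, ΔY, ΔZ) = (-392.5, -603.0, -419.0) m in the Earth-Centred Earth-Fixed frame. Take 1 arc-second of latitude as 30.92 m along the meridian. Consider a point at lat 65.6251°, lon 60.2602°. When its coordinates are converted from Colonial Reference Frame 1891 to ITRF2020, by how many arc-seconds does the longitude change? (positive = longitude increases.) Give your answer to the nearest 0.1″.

Δλ = 3.3″

sin φ = 0.910865, cos φ = 0.412705, sin λ = 0.868287, cos λ = 0.496062.
East component: ΔE = −sin λ·ΔX + cos λ·ΔY = −(0.868287)(-392.5) + (0.496062)(-603.0) = 41.68 m.
1° of latitude spans 3600 × 30.92 = 111312 m; at latitude φ, 1° of longitude spans that × cos φ = 45939.1 m, so Δλ = 41.68 / 45939.1 × 3600 = 3.266″.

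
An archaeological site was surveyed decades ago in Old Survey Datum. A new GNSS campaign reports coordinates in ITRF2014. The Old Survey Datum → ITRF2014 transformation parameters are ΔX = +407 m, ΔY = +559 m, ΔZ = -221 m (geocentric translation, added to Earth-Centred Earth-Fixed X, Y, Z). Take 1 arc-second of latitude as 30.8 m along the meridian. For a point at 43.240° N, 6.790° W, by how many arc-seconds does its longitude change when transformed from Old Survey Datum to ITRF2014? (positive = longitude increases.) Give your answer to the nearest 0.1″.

Δλ = 26.9″

sin φ = 0.685056, cos φ = 0.728491, sin λ = -0.118231, cos λ = 0.992986.
East component: ΔE = −sin λ·ΔX + cos λ·ΔY = −(-0.118231)(407) + (0.992986)(559) = 603.20 m.
1° of latitude spans 3600 × 30.80 = 110880 m; at latitude φ, 1° of longitude spans that × cos φ = 80775.0 m, so Δλ = 603.20 / 80775.0 × 3600 = 26.884″.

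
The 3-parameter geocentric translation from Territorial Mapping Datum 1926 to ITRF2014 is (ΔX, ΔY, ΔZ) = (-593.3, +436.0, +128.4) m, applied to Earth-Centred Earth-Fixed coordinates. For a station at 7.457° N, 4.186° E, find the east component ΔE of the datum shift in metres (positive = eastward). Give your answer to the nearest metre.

At φ = 7.457°, λ = 4.186°: sin φ = 0.129782, cos φ = 0.991543, sin λ = 0.072995, cos λ = 0.997332.
ΔE = −sin λ·ΔX + cos λ·ΔY = −(0.072995)·(-593.3) + (0.997332)·(436.0) = 478.14 m.

ΔE = 478 m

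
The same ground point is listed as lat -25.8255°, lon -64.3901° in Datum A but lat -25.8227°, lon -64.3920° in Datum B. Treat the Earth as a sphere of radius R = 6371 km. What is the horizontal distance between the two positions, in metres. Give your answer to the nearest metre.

365 m

Δφ = -25.8227° − -25.8255° = +0.0028°; Δλ = -64.3920° − -64.3901° = -0.0019°.
1° along a meridian = πR/180 = 111195 m.
ΔN = Δφ × 111195 = 311.3 m; ΔE = Δλ × 111195 × cos(-25.8255°) = -0.0019 × 111195 × 0.900125 = -190.2 m.
Distance = √(ΔE² + ΔN²) = √((-190.2)² + 311.3²) = 364.8 m.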